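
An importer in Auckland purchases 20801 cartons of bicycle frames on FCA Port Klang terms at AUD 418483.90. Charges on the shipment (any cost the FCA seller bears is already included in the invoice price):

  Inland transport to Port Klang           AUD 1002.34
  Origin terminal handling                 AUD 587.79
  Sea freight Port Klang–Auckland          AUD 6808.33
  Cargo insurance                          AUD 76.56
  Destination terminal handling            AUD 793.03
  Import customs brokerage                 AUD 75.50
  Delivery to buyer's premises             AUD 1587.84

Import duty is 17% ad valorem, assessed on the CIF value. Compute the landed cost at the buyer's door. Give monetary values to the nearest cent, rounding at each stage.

FCA: the seller delivers export-cleared goods to the carrier; the buyer bears costs from that point.
Already in the invoice (seller's account under FCA): inland to port — exclude.
CIF value = FCA price + origin terminal + freight + insurance = 418483.90 + 587.79 + 6808.33 + 76.56 = 425956.58
Import duty = 425956.58 × 17% = 72412.62
Buyer bears: origin terminal 587.79 + freight 6808.33 + insurance 76.56 + destination terminal 793.03 + brokerage 75.50 + delivery 1587.84 + duty 72412.62 = 82341.67
Landed cost = invoice 418483.90 + 82341.67 = 500825.57

Total landed cost: AUD 500825.57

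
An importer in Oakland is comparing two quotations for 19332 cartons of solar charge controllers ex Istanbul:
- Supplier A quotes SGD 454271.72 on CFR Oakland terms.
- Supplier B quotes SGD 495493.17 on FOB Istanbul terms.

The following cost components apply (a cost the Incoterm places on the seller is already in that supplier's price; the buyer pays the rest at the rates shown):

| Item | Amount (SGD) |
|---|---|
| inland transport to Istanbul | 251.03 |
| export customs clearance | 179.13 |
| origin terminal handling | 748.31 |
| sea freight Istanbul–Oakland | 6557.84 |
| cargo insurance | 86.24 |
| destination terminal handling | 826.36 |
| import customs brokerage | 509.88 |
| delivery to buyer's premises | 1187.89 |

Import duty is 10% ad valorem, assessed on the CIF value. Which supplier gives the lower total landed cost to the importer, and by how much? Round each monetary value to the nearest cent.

Supplier A is cheaper by SGD 52557.22

Supplier A (CFR):
CIF value = CFR price + insurance = 454271.72 + 86.24 = 454357.96
Import duty = 454357.96 × 10% = 45435.80
Buyer bears (A): 86.24 + 826.36 + 509.88 + 1187.89 = 2610.37
Landed cost (A) = invoice 454271.72 + 2610.37 + duty 45435.80 = 502317.89
Supplier B (FOB):
CIF value = FOB price + freight + insurance = 495493.17 + 6557.84 + 86.24 = 502137.25
Import duty = 502137.25 × 10% = 50213.73
Buyer bears (B): 6557.84 + 86.24 + 826.36 + 509.88 + 1187.89 = 9168.21
Landed cost (B) = invoice 495493.17 + 9168.21 + duty 50213.73 = 554875.11
Difference = |502317.89 − 554875.11| = 52557.22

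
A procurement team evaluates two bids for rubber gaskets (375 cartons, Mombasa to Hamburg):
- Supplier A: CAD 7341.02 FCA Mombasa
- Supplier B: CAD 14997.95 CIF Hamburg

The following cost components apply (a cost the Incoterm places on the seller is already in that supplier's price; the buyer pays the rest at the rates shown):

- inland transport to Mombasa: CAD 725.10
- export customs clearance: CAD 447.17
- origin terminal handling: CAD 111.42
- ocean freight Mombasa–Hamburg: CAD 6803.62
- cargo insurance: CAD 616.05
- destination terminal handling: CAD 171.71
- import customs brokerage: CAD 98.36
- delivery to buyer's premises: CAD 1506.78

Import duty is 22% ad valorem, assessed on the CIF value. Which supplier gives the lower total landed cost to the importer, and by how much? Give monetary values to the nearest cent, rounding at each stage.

Supplier A is cheaper by CAD 153.53

Supplier A (FCA):
CIF value = FCA price + origin terminal + freight + insurance = 7341.02 + 111.42 + 6803.62 + 616.05 = 14872.11
Import duty = 14872.11 × 22% = 3271.86
Buyer bears (A): 111.42 + 6803.62 + 616.05 + 171.71 + 98.36 + 1506.78 = 9307.94
Landed cost (A) = invoice 7341.02 + 9307.94 + duty 3271.86 = 19920.82
Supplier B (CIF):
The CIF price already equals the CIF value: 14997.95
Import duty = 14997.95 × 22% = 3299.55
Buyer bears (B): 171.71 + 98.36 + 1506.78 = 1776.85
Landed cost (B) = invoice 14997.95 + 1776.85 + duty 3299.55 = 20074.35
Difference = |19920.82 − 20074.35| = 153.53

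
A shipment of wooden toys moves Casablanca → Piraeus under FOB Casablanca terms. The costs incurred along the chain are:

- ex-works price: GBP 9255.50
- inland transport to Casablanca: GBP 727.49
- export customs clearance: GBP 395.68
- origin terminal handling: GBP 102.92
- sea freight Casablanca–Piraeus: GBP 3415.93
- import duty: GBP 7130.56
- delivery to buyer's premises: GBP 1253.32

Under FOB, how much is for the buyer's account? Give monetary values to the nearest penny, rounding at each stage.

Buyer's account: GBP 11799.81

FOB: the seller bears costs until goods are on board at the origin port; the buyer bears freight, insurance and all costs thereafter.
Seller's account: goods 9255.50 + inland to port 727.49 + export clearance 395.68 + origin terminal 102.92 = 10481.59
Buyer's account: freight 3415.93 + duty 7130.56 + delivery 1253.32 = 11799.81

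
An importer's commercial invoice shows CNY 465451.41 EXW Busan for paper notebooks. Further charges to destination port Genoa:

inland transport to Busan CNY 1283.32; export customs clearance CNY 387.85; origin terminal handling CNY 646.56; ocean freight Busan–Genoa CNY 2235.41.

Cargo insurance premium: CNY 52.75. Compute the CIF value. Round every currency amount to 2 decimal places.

CIF value: CNY 470057.30

CIF = EXW price + pre-shipment costs + freight + insurance
CIF = 465451.41 + 1283.32 + 387.85 + 646.56 + 2235.41 + 52.75 = 470057.30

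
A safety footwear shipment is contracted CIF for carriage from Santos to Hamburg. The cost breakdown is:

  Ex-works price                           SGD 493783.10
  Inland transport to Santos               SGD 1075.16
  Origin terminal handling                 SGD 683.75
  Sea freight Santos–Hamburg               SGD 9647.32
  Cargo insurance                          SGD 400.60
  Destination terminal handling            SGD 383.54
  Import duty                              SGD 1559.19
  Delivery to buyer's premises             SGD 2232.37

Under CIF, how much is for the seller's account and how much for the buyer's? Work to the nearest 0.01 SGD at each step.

Seller: SGD 505589.93; buyer: SGD 4175.10

CIF: the seller pays costs through ocean freight and marine insurance to the destination port.
Seller's account: goods 493783.10 + inland to port 1075.16 + origin terminal 683.75 + freight 9647.32 + insurance 400.60 = 505589.93
Buyer's account: destination terminal 383.54 + duty 1559.19 + delivery 2232.37 = 4175.10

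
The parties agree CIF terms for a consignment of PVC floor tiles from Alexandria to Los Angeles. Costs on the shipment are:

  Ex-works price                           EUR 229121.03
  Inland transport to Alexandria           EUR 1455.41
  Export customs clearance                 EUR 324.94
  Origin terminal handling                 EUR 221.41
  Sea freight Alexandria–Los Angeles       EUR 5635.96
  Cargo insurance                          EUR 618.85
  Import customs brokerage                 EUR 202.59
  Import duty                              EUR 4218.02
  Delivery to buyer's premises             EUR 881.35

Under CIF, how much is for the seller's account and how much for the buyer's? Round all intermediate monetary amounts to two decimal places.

Seller: EUR 237377.60; buyer: EUR 5301.96

CIF: the seller pays costs through ocean freight and marine insurance to the destination port.
Seller's account: goods 229121.03 + inland to port 1455.41 + export clearance 324.94 + origin terminal 221.41 + freight 5635.96 + insurance 618.85 = 237377.60
Buyer's account: brokerage 202.59 + duty 4218.02 + delivery 881.35 = 5301.96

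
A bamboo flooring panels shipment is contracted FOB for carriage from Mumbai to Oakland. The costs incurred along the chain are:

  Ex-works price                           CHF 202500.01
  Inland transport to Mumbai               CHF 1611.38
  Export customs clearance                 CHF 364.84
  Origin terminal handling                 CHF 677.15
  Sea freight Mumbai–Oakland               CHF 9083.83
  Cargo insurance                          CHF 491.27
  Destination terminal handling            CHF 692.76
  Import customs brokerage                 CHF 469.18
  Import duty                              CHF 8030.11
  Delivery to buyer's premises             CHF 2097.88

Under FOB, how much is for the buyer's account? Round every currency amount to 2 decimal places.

Buyer's account: CHF 20865.03

FOB: the seller bears costs until goods are on board at the origin port; the buyer bears freight, insurance and all costs thereafter.
Seller's account: goods 202500.01 + inland to port 1611.38 + export clearance 364.84 + origin terminal 677.15 = 205153.38
Buyer's account: freight 9083.83 + insurance 491.27 + destination terminal 692.76 + brokerage 469.18 + duty 8030.11 + delivery 2097.88 = 20865.03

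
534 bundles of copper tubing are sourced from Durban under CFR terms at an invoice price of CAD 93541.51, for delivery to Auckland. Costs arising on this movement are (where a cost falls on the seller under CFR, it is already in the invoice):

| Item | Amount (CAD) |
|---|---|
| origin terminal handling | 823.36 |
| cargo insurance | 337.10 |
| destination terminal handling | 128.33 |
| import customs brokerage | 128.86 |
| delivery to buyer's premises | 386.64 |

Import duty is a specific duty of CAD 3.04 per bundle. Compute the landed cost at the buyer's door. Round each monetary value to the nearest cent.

CFR: the seller pays costs through ocean freight to the destination port, but not insurance.
Already in the invoice (seller's account under CFR): origin terminal — exclude.
CIF value = CFR price + insurance = 93541.51 + 337.10 = 93878.61
Import duty = 534 × 3.04 = 1623.36
Buyer bears: insurance 337.10 + destination terminal 128.33 + brokerage 128.86 + delivery 386.64 + duty 1623.36 = 2604.29
Landed cost = invoice 93541.51 + 2604.29 = 96145.80

Total landed cost: CAD 96145.80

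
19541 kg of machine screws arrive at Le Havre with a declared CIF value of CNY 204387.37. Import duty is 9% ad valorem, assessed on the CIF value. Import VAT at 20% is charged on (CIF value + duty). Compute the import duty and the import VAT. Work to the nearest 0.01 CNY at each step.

Import duty = 204387.37 × 9% = 18394.86
VAT base = CIF + duty = 204387.37 + 18394.86 = 222782.23
Import VAT = 222782.23 × 20% = 44556.45

Import duty: CNY 18394.86; import VAT: CNY 44556.45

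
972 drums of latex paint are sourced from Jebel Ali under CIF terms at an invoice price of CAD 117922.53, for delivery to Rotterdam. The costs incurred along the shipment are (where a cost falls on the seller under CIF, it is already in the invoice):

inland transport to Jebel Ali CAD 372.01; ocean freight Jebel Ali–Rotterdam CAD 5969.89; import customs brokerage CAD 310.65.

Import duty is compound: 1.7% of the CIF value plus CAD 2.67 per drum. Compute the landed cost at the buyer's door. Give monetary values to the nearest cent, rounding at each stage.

CIF: the seller pays costs through ocean freight and marine insurance to the destination port.
Already in the invoice (seller's account under CIF): inland to port, freight — exclude.
The CIF price already equals the CIF value: 117922.53
Ad valorem component: 117922.53 × 1.7% = 2004.68
Specific component: 972 × 2.67 = 2595.24
Import duty = 2004.68 + 2595.24 = 4599.92
Buyer bears: brokerage 310.65 + duty 4599.92 = 4910.57
Landed cost = invoice 117922.53 + 4910.57 = 122833.10

Total landed cost: CAD 122833.10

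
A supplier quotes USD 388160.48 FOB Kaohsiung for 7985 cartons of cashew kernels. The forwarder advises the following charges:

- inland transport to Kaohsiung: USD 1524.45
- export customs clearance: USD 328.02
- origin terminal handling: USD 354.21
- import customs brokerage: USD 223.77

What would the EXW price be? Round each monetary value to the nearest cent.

Not relevant to the conversion: brokerage — on the buyer under both terms; not part of either seller's price.
From FOB to EXW, the seller no longer bears: inland to port, export clearance, origin terminal.
EXW price = 388160.48 − 1524.45 − 328.02 − 354.21 = 385953.80

EXW price: USD 385953.80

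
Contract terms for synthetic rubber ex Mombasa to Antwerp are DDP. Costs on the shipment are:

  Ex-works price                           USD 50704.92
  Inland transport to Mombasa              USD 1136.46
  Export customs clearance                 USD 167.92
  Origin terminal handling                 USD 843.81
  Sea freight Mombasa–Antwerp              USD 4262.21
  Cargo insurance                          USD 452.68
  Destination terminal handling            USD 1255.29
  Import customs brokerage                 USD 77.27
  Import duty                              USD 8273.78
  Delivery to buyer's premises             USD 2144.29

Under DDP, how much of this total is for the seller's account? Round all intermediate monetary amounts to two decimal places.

Seller's account: USD 69318.63

DDP: the seller bears all costs including import duty.
Seller's account: goods 50704.92 + inland to port 1136.46 + export clearance 167.92 + origin terminal 843.81 + freight 4262.21 + insurance 452.68 + destination terminal 1255.29 + brokerage 77.27 + duty 8273.78 + delivery 2144.29 = 69318.63
Buyer's account: 0.00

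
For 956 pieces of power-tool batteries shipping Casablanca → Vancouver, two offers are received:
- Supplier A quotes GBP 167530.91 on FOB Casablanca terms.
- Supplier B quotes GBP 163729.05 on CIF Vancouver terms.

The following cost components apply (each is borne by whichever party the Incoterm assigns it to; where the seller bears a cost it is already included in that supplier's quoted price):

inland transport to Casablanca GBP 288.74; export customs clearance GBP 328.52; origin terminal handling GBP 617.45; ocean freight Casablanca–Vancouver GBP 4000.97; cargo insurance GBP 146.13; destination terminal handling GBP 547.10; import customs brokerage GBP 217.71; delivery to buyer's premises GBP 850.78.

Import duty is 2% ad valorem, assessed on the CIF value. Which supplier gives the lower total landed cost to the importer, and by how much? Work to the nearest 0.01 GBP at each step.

Supplier B is cheaper by GBP 8107.94

Supplier A (FOB):
CIF value = FOB price + freight + insurance = 167530.91 + 4000.97 + 146.13 = 171678.01
Import duty = 171678.01 × 2% = 3433.56
Buyer bears (A): 4000.97 + 146.13 + 547.10 + 217.71 + 850.78 = 5762.69
Landed cost (A) = invoice 167530.91 + 5762.69 + duty 3433.56 = 176727.16
Supplier B (CIF):
The CIF price already equals the CIF value: 163729.05
Import duty = 163729.05 × 2% = 3274.58
Buyer bears (B): 547.10 + 217.71 + 850.78 = 1615.59
Landed cost (B) = invoice 163729.05 + 1615.59 + duty 3274.58 = 168619.22
Difference = |176727.16 − 168619.22| = 8107.94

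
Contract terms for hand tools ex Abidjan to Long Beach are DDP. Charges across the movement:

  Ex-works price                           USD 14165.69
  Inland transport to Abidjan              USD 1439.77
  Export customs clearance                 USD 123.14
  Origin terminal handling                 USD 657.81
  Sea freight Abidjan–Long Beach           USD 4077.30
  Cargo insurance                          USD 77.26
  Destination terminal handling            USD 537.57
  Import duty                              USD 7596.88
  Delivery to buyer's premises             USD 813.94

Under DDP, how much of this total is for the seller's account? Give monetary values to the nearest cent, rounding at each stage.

DDP: the seller bears all costs including import duty.
Seller's account: goods 14165.69 + inland to port 1439.77 + export clearance 123.14 + origin terminal 657.81 + freight 4077.30 + insurance 77.26 + destination terminal 537.57 + duty 7596.88 + delivery 813.94 = 29489.36
Buyer's account: 0.00

Seller's account: USD 29489.36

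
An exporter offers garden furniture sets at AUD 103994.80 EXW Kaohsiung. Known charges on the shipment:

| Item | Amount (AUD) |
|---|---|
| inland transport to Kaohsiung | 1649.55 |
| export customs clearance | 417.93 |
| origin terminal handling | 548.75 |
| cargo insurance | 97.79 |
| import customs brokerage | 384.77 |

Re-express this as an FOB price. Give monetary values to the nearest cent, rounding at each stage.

FOB price: AUD 106611.03

Not relevant to the conversion: insurance, brokerage — on the buyer under both terms; not part of either seller's price.
From EXW to FOB, the seller additionally bears: inland to port, export clearance, origin terminal.
FOB price = 103994.80 + 1649.55 + 417.93 + 548.75 = 106611.03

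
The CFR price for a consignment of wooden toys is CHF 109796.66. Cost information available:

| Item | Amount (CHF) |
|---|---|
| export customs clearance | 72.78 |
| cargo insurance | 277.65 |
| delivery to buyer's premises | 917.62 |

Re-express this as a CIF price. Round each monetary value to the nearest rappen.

Not relevant to the conversion: export clearance — on the seller under both CFR and CIF; already in the CFR price and stays in the CIF price. delivery — on the buyer under both terms; not part of either seller's price.
From CFR to CIF, the seller additionally bears: insurance.
CIF price = 109796.66 + 277.65 = 110074.31

CIF price: CHF 110074.31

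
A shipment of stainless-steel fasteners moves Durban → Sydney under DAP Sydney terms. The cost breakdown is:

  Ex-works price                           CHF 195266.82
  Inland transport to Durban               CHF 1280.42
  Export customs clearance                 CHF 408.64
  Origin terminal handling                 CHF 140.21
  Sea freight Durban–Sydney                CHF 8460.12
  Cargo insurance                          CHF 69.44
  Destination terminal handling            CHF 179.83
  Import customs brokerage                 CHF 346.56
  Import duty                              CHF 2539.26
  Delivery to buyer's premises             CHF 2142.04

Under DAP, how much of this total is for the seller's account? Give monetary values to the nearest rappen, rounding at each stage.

Seller's account: CHF 207947.52

DAP: the seller bears all costs to the named destination except import duty and clearance.
Seller's account: goods 195266.82 + inland to port 1280.42 + export clearance 408.64 + origin terminal 140.21 + freight 8460.12 + insurance 69.44 + destination terminal 179.83 + delivery 2142.04 = 207947.52
Buyer's account: brokerage 346.56 + duty 2539.26 = 2885.82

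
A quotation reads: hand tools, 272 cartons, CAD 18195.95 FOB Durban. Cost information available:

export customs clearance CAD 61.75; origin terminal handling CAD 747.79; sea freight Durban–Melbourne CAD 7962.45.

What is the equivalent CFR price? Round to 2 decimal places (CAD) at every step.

CFR price: CAD 26158.40

Not relevant to the conversion: export clearance, origin terminal — on the seller under both FOB and CFR; already in the FOB price and stays in the CFR price.
From FOB to CFR, the seller additionally bears: freight.
CFR price = 18195.95 + 7962.45 = 26158.40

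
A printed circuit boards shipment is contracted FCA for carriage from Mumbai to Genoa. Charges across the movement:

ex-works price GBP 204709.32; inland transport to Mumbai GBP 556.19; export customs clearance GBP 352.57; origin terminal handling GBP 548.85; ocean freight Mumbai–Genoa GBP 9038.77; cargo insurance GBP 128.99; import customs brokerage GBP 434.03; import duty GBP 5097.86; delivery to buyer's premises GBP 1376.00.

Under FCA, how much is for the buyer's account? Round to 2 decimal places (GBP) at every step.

FCA: the seller delivers export-cleared goods to the carrier; the buyer bears costs from that point.
Seller's account: goods 204709.32 + inland to port 556.19 + export clearance 352.57 = 205618.08
Buyer's account: origin terminal 548.85 + freight 9038.77 + insurance 128.99 + brokerage 434.03 + duty 5097.86 + delivery 1376.00 = 16624.50

Buyer's account: GBP 16624.50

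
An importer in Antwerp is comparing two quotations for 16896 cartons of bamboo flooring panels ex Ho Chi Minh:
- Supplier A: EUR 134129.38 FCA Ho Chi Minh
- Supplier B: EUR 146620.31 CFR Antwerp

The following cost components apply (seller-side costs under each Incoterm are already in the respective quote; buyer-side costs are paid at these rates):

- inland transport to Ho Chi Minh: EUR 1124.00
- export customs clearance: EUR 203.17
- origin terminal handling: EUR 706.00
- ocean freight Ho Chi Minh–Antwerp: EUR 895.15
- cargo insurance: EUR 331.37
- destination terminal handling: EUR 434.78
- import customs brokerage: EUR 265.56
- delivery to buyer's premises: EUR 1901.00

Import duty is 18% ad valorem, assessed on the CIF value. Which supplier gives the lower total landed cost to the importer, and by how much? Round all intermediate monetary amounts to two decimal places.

Supplier A is cheaper by EUR 12849.94

Supplier A (FCA):
CIF value = FCA price + origin terminal + freight + insurance = 134129.38 + 706.00 + 895.15 + 331.37 = 136061.90
Import duty = 136061.90 × 18% = 24491.14
Buyer bears (A): 706.00 + 895.15 + 331.37 + 434.78 + 265.56 + 1901.00 = 4533.86
Landed cost (A) = invoice 134129.38 + 4533.86 + duty 24491.14 = 163154.38
Supplier B (CFR):
CIF value = CFR price + insurance = 146620.31 + 331.37 = 146951.68
Import duty = 146951.68 × 18% = 26451.30
Buyer bears (B): 331.37 + 434.78 + 265.56 + 1901.00 = 2932.71
Landed cost (B) = invoice 146620.31 + 2932.71 + duty 26451.30 = 176004.32
Difference = |163154.38 − 176004.32| = 12849.94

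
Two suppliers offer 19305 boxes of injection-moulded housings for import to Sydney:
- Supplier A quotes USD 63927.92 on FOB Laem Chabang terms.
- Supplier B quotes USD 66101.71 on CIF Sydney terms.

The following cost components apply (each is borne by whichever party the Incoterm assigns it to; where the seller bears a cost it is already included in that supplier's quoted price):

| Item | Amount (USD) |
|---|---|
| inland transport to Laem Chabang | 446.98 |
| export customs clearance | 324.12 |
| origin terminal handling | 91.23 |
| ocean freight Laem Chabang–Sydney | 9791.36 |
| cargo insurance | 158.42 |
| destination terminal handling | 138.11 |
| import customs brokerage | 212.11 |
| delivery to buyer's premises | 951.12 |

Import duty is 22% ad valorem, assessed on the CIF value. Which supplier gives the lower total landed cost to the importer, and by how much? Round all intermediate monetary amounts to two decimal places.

Supplier B is cheaper by USD 9486.70

Supplier A (FOB):
CIF value = FOB price + freight + insurance = 63927.92 + 9791.36 + 158.42 = 73877.70
Import duty = 73877.70 × 22% = 16253.09
Buyer bears (A): 9791.36 + 158.42 + 138.11 + 212.11 + 951.12 = 11251.12
Landed cost (A) = invoice 63927.92 + 11251.12 + duty 16253.09 = 91432.13
Supplier B (CIF):
The CIF price already equals the CIF value: 66101.71
Import duty = 66101.71 × 22% = 14542.38
Buyer bears (B): 138.11 + 212.11 + 951.12 = 1301.34
Landed cost (B) = invoice 66101.71 + 1301.34 + duty 14542.38 = 81945.43
Difference = |91432.13 − 81945.43| = 9486.70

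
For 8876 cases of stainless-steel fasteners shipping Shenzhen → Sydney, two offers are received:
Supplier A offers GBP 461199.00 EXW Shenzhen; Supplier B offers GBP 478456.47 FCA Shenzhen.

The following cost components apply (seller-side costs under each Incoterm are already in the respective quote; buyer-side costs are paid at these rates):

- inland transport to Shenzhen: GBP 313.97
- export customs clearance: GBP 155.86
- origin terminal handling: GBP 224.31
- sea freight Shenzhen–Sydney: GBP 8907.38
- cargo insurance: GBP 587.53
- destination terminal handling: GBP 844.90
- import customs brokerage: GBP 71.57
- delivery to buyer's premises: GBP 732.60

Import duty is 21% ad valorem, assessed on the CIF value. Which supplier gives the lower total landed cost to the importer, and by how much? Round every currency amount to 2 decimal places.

Supplier A is cheaper by GBP 20313.04

Supplier A (EXW):
CIF value = EXW price + inland to port + export clearance + origin terminal + freight + insurance = 461199.00 + 313.97 + 155.86 + 224.31 + 8907.38 + 587.53 = 471388.05
Import duty = 471388.05 × 21% = 98991.49
Buyer bears (A): 313.97 + 155.86 + 224.31 + 8907.38 + 587.53 + 844.90 + 71.57 + 732.60 = 11838.12
Landed cost (A) = invoice 461199.00 + 11838.12 + duty 98991.49 = 572028.61
Supplier B (FCA):
CIF value = FCA price + origin terminal + freight + insurance = 478456.47 + 224.31 + 8907.38 + 587.53 = 488175.69
Import duty = 488175.69 × 21% = 102516.89
Buyer bears (B): 224.31 + 8907.38 + 587.53 + 844.90 + 71.57 + 732.60 = 11368.29
Landed cost (B) = invoice 478456.47 + 11368.29 + duty 102516.89 = 592341.65
Difference = |572028.61 − 592341.65| = 20313.04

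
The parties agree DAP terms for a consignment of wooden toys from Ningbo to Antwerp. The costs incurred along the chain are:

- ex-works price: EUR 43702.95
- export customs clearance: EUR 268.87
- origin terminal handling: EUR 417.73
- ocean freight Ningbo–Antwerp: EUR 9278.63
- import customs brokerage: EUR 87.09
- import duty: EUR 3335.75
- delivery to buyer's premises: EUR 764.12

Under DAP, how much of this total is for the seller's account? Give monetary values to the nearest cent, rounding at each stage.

DAP: the seller bears all costs to the named destination except import duty and clearance.
Seller's account: goods 43702.95 + export clearance 268.87 + origin terminal 417.73 + freight 9278.63 + delivery 764.12 = 54432.30
Buyer's account: brokerage 87.09 + duty 3335.75 = 3422.84

Seller's account: EUR 54432.30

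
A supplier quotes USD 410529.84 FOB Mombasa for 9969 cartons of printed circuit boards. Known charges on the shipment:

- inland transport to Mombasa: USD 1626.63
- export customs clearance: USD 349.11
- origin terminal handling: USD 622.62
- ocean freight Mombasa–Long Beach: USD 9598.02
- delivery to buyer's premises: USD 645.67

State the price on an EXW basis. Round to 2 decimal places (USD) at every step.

Not relevant to the conversion: freight, delivery — on the buyer under both terms; not part of either seller's price.
From FOB to EXW, the seller no longer bears: inland to port, export clearance, origin terminal.
EXW price = 410529.84 − 1626.63 − 349.11 − 622.62 = 407931.48

EXW price: USD 407931.48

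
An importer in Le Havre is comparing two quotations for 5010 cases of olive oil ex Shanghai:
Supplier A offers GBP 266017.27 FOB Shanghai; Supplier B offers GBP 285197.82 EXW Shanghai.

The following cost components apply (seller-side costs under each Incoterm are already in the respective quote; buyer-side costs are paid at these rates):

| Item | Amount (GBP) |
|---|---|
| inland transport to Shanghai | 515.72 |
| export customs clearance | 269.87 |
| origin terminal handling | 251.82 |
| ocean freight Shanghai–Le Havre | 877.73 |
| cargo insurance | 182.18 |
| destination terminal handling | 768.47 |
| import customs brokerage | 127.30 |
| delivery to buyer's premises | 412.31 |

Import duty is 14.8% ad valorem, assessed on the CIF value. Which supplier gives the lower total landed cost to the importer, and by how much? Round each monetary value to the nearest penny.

Supplier A (FOB):
CIF value = FOB price + freight + insurance = 266017.27 + 877.73 + 182.18 = 267077.18
Import duty = 267077.18 × 14.8% = 39527.42
Buyer bears (A): 877.73 + 182.18 + 768.47 + 127.30 + 412.31 = 2367.99
Landed cost (A) = invoice 266017.27 + 2367.99 + duty 39527.42 = 307912.68
Supplier B (EXW):
CIF value = EXW price + inland to port + export clearance + origin terminal + freight + insurance = 285197.82 + 515.72 + 269.87 + 251.82 + 877.73 + 182.18 = 287295.14
Import duty = 287295.14 × 14.8% = 42519.68
Buyer bears (B): 515.72 + 269.87 + 251.82 + 877.73 + 182.18 + 768.47 + 127.30 + 412.31 = 3405.40
Landed cost (B) = invoice 285197.82 + 3405.40 + duty 42519.68 = 331122.90
Difference = |307912.68 − 331122.90| = 23210.22

Supplier A is cheaper by GBP 23210.22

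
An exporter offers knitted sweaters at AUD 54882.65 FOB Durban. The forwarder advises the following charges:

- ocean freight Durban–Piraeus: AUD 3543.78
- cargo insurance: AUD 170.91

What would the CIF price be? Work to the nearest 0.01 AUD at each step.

From FOB to CIF, the seller additionally bears: freight, insurance.
CIF price = 54882.65 + 3543.78 + 170.91 = 58597.34

CIF price: AUD 58597.34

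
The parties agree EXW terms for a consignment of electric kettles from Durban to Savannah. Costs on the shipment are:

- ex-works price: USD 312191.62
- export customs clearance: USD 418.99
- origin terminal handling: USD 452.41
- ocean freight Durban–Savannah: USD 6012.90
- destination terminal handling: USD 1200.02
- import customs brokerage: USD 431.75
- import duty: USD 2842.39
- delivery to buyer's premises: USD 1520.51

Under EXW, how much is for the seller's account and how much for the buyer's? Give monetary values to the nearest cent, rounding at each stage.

Seller: USD 312191.62; buyer: USD 12878.97

EXW: the seller makes goods available at their premises; the buyer bears all onward costs.
Seller's account: goods 312191.62 = 312191.62
Buyer's account: export clearance 418.99 + origin terminal 452.41 + freight 6012.90 + destination terminal 1200.02 + brokerage 431.75 + duty 2842.39 + delivery 1520.51 = 12878.97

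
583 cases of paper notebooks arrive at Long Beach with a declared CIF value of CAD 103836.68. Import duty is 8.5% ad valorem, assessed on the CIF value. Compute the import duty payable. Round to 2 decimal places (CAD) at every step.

Import duty: CAD 8826.12

Import duty = 103836.68 × 8.5% = 8826.12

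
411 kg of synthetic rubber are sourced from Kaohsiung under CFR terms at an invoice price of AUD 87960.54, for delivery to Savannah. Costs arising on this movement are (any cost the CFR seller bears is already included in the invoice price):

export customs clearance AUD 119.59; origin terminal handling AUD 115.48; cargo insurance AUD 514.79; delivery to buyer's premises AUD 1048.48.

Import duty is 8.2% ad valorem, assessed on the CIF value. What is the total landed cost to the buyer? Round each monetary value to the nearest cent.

CFR: the seller pays costs through ocean freight to the destination port, but not insurance.
Already in the invoice (seller's account under CFR): export clearance, origin terminal — exclude.
CIF value = CFR price + insurance = 87960.54 + 514.79 = 88475.33
Import duty = 88475.33 × 8.2% = 7254.98
Buyer bears: insurance 514.79 + delivery 1048.48 + duty 7254.98 = 8818.25
Landed cost = invoice 87960.54 + 8818.25 = 96778.79

Total landed cost: AUD 96778.79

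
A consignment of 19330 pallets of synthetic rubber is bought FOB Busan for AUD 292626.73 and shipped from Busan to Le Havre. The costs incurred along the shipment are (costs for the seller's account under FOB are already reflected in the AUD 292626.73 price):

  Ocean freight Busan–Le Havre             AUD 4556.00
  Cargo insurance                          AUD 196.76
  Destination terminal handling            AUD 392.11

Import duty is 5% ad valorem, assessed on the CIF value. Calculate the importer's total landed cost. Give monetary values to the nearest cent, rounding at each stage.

FOB: the seller bears costs until goods are on board at the origin port; the buyer bears freight, insurance and all costs thereafter.
CIF value = FOB price + freight + insurance = 292626.73 + 4556.00 + 196.76 = 297379.49
Import duty = 297379.49 × 5% = 14868.97
Buyer bears: freight 4556.00 + insurance 196.76 + destination terminal 392.11 + duty 14868.97 = 20013.84
Landed cost = invoice 292626.73 + 20013.84 = 312640.57

Total landed cost: AUD 312640.57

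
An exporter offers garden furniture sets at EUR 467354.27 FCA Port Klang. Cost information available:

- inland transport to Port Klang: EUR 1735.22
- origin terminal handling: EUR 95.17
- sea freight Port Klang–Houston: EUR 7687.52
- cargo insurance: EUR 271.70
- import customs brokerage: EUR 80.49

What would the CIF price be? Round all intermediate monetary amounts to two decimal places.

Not relevant to the conversion: inland to port — on the seller under both FCA and CIF; already in the FCA price and stays in the CIF price. brokerage — on the buyer under both terms; not part of either seller's price.
From FCA to CIF, the seller additionally bears: origin terminal, freight, insurance.
CIF price = 467354.27 + 95.17 + 7687.52 + 271.70 = 475408.66

CIF price: EUR 475408.66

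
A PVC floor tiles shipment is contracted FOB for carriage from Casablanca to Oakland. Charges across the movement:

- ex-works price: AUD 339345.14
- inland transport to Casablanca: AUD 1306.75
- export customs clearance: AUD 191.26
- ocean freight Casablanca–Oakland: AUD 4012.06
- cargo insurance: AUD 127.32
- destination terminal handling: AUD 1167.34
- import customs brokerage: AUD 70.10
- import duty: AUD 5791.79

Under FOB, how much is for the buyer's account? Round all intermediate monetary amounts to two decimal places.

FOB: the seller bears costs until goods are on board at the origin port; the buyer bears freight, insurance and all costs thereafter.
Seller's account: goods 339345.14 + inland to port 1306.75 + export clearance 191.26 = 340843.15
Buyer's account: freight 4012.06 + insurance 127.32 + destination terminal 1167.34 + brokerage 70.10 + duty 5791.79 = 11168.61

Buyer's account: AUD 11168.61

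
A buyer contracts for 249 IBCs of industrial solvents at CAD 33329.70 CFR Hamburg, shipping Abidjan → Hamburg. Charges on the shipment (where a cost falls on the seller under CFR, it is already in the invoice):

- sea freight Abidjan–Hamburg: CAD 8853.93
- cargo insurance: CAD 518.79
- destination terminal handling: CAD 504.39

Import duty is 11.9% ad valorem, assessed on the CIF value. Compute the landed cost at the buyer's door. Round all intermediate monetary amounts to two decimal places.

Total landed cost: CAD 38380.85

CFR: the seller pays costs through ocean freight to the destination port, but not insurance.
Already in the invoice (seller's account under CFR): freight — exclude.
CIF value = CFR price + insurance = 33329.70 + 518.79 = 33848.49
Import duty = 33848.49 × 11.9% = 4027.97
Buyer bears: insurance 518.79 + destination terminal 504.39 + duty 4027.97 = 5051.15
Landed cost = invoice 33329.70 + 5051.15 = 38380.85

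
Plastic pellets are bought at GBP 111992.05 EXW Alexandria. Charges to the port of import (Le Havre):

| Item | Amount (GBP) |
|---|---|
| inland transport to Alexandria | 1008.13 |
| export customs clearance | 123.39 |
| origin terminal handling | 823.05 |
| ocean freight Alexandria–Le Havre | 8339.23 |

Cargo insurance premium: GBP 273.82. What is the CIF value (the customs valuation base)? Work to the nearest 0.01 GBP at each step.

CIF value: GBP 122559.67

CIF = EXW price + pre-shipment costs + freight + insurance
CIF = 111992.05 + 1008.13 + 123.39 + 823.05 + 8339.23 + 273.82 = 122559.67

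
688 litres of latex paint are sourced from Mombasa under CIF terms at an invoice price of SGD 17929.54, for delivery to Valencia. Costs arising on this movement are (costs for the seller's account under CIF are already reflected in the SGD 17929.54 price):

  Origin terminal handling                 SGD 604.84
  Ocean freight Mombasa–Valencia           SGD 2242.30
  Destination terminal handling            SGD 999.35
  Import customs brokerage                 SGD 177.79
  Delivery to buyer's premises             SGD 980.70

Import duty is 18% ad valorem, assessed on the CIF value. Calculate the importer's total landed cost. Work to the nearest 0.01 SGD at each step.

Total landed cost: SGD 23314.70

CIF: the seller pays costs through ocean freight and marine insurance to the destination port.
Already in the invoice (seller's account under CIF): origin terminal, freight — exclude.
The CIF price already equals the CIF value: 17929.54
Import duty = 17929.54 × 18% = 3227.32
Buyer bears: destination terminal 999.35 + brokerage 177.79 + delivery 980.70 + duty 3227.32 = 5385.16
Landed cost = invoice 17929.54 + 5385.16 = 23314.70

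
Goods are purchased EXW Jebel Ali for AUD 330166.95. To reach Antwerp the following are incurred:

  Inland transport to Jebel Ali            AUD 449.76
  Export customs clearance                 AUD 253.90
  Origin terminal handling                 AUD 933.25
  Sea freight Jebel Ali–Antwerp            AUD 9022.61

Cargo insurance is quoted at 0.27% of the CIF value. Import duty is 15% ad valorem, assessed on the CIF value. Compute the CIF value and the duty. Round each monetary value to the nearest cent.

CIF value: AUD 341749.19; import duty: AUD 51262.38

Let C be the CIF value. C = EXW price + pre-shipment costs + freight + 0.27% × C
C − 0.27% × C = 330166.95 + 449.76 + 253.90 + 933.25 + 9022.61
0.9973 × C = 340826.47
C = 340826.47 / 0.9973 = 341749.19
Insurance premium = 0.27% × 341749.19 = 922.72
Import duty = 341749.19 × 15% = 51262.38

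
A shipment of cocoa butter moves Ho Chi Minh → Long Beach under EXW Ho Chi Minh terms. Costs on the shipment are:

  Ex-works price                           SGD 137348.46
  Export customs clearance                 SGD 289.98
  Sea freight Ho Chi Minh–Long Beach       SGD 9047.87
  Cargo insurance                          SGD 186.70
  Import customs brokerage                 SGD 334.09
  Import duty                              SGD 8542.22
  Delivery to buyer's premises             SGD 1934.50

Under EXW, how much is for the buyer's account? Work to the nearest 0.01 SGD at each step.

Buyer's account: SGD 20335.36

EXW: the seller makes goods available at their premises; the buyer bears all onward costs.
Seller's account: goods 137348.46 = 137348.46
Buyer's account: export clearance 289.98 + freight 9047.87 + insurance 186.70 + brokerage 334.09 + duty 8542.22 + delivery 1934.50 = 20335.36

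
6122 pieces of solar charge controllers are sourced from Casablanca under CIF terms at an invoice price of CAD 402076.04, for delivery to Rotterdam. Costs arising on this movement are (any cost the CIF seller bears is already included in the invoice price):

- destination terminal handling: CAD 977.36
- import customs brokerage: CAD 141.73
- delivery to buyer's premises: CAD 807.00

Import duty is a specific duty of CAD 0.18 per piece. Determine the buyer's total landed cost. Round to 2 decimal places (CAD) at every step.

CIF: the seller pays costs through ocean freight and marine insurance to the destination port.
The CIF price already equals the CIF value: 402076.04
Import duty = 6122 × 0.18 = 1101.96
Buyer bears: destination terminal 977.36 + brokerage 141.73 + delivery 807.00 + duty 1101.96 = 3028.05
Landed cost = invoice 402076.04 + 3028.05 = 405104.09

Total landed cost: CAD 405104.09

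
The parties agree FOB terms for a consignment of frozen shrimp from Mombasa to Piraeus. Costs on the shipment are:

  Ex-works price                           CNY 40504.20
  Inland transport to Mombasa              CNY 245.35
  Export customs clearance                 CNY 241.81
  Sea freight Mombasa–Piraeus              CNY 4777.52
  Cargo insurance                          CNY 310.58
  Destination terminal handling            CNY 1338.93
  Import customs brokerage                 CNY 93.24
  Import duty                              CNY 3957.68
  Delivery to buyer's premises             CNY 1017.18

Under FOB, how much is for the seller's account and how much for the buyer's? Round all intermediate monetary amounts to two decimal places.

Seller: CNY 40991.36; buyer: CNY 11495.13

FOB: the seller bears costs until goods are on board at the origin port; the buyer bears freight, insurance and all costs thereafter.
Seller's account: goods 40504.20 + inland to port 245.35 + export clearance 241.81 = 40991.36
Buyer's account: freight 4777.52 + insurance 310.58 + destination terminal 1338.93 + brokerage 93.24 + duty 3957.68 + delivery 1017.18 = 11495.13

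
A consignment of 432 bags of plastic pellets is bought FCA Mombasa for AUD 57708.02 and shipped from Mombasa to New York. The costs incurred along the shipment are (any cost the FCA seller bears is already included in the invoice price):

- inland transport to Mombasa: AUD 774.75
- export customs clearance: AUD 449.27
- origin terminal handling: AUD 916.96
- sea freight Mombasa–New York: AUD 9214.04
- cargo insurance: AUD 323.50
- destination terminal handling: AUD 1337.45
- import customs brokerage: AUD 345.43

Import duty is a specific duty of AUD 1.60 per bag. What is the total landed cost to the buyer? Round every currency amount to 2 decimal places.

FCA: the seller delivers export-cleared goods to the carrier; the buyer bears costs from that point.
Already in the invoice (seller's account under FCA): inland to port, export clearance — exclude.
CIF value = FCA price + origin terminal + freight + insurance = 57708.02 + 916.96 + 9214.04 + 323.50 = 68162.52
Import duty = 432 × 1.60 = 691.20
Buyer bears: origin terminal 916.96 + freight 9214.04 + insurance 323.50 + destination terminal 1337.45 + brokerage 345.43 + duty 691.20 = 12828.58
Landed cost = invoice 57708.02 + 12828.58 = 70536.60

Total landed cost: AUD 70536.60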